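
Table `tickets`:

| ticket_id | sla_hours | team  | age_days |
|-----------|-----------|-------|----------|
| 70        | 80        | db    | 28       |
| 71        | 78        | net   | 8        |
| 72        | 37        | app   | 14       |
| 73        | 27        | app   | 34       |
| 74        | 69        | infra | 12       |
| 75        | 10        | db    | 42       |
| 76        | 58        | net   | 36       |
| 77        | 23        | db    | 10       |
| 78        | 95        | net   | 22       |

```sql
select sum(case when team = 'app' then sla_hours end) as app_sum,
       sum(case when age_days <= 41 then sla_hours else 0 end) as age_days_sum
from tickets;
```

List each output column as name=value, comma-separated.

app_sum=64, age_days_sum=467

[app_sum: team = 'app']
ticket_id=70: ✗
ticket_id=71: ✗
ticket_id=72: ✓ → 37
ticket_id=73: ✓ → 27
ticket_id=74: ✗
ticket_id=75: ✗
ticket_id=76: ✗
ticket_id=77: ✗
ticket_id=78: ✗
app_sum = 37 + 27 = 64
—
[age_days_sum: age_days <= 41]
ticket_id=70: ✓ → 80
ticket_id=71: ✓ → 78
ticket_id=72: ✓ → 37
ticket_id=73: ✓ → 27
ticket_id=74: ✓ → 69
ticket_id=75: ✗
ticket_id=76: ✓ → 58
ticket_id=77: ✓ → 23
ticket_id=78: ✓ → 95
age_days_sum = 80 + 78 + 37 + 27 + 69 + 58 + 23 + 95 = 467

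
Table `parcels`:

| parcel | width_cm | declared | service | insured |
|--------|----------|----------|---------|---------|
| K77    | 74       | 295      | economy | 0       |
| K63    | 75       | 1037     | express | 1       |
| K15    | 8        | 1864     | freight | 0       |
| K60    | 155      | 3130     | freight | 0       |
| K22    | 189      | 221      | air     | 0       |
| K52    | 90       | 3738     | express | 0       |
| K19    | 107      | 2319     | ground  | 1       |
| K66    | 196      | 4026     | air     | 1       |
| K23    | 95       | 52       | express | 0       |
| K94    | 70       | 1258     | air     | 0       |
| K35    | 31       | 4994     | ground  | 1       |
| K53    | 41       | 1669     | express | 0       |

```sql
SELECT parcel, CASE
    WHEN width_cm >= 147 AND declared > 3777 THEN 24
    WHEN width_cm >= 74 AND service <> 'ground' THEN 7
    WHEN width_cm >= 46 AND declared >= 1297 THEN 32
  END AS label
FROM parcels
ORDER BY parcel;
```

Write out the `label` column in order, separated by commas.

NULL, 32, 7, 7, NULL, 7, NULL, 7, 7, 24, 7, NULL

parcel=K15: (no match → NULL) → NULL
parcel=K19: width_cm >= 46 AND declared >= 1297 → 32
parcel=K22: width_cm >= 74 AND service <> 'ground' → 7
parcel=K23: width_cm >= 74 AND service <> 'ground' → 7
parcel=K35: (no match → NULL) → NULL
parcel=K52: width_cm >= 74 AND service <> 'ground' → 7
parcel=K53: (no match → NULL) → NULL
parcel=K60: width_cm >= 74 AND service <> 'ground' → 7
parcel=K63: width_cm >= 74 AND service <> 'ground' → 7
parcel=K66: width_cm >= 147 AND declared > 3777 → 24
parcel=K77: width_cm >= 74 AND service <> 'ground' → 7
parcel=K94: (no match → NULL) → NULL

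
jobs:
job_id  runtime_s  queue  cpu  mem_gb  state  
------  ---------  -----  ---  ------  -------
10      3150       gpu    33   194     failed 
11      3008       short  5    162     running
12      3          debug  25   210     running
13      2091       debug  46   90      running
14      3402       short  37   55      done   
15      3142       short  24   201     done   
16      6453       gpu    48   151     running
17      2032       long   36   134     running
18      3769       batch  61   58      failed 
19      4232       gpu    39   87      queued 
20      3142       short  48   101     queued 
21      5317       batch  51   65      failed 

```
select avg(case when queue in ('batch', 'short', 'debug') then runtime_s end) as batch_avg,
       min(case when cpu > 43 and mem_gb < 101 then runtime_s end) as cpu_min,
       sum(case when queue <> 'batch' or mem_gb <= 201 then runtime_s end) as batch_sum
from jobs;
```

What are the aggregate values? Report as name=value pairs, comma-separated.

[batch_avg: queue in ('batch', 'short', 'debug')]
job_id=10: ✗
job_id=11: ✓ → 3008
job_id=12: ✓ → 3
job_id=13: ✓ → 2091
job_id=14: ✓ → 3402
job_id=15: ✓ → 3142
job_id=16: ✗
job_id=17: ✗
job_id=18: ✓ → 3769
job_id=19: ✗
job_id=20: ✓ → 3142
job_id=21: ✓ → 5317
batch_avg = (3008 + 3 + 2091 + 3402 + 3142 + 3769 + 3142 + 5317) / 8 = 2984.25
—
[cpu_min: cpu > 43 and mem_gb < 101]
job_id=10: ✗
job_id=11: ✗
job_id=12: ✗
job_id=13: ✓ → 2091
job_id=14: ✗
job_id=15: ✗
job_id=16: ✗
job_id=17: ✗
job_id=18: ✓ → 3769
job_id=19: ✗
job_id=20: ✗
job_id=21: ✓ → 5317
cpu_min = MIN(2091, 3769, 5317) = 2091
—
[batch_sum: queue <> 'batch' or mem_gb <= 201]
job_id=10: ✓ → 3150
job_id=11: ✓ → 3008
job_id=12: ✓ → 3
job_id=13: ✓ → 2091
job_id=14: ✓ → 3402
job_id=15: ✓ → 3142
job_id=16: ✓ → 6453
job_id=17: ✓ → 2032
job_id=18: ✓ → 3769
job_id=19: ✓ → 4232
job_id=20: ✓ → 3142
job_id=21: ✓ → 5317
batch_sum = 3150 + 3008 + 3 + 2091 + 3402 + 3142 + 6453 + 2032 + 3769 + 4232 + 3142 + 5317 = 39741

batch_avg=2984.25, cpu_min=2091, batch_sum=39741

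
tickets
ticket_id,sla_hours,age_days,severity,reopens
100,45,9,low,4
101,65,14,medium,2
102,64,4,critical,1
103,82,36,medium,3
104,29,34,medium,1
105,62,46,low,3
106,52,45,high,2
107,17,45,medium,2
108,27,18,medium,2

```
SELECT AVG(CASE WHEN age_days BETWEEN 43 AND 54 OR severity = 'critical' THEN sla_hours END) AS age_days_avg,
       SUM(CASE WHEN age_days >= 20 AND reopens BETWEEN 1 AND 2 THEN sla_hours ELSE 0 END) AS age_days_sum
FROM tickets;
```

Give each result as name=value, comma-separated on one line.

age_days_avg=48.75, age_days_sum=98

[age_days_avg: age_days BETWEEN 43 AND 54 OR severity = 'critical']
ticket_id=100: ✗
ticket_id=101: ✗
ticket_id=102: ✓ → 64
ticket_id=103: ✗
ticket_id=104: ✗
ticket_id=105: ✓ → 62
ticket_id=106: ✓ → 52
ticket_id=107: ✓ → 17
ticket_id=108: ✗
age_days_avg = (64 + 62 + 52 + 17) / 4 = 48.75
—
[age_days_sum: age_days >= 20 AND reopens BETWEEN 1 AND 2]
ticket_id=100: ✗
ticket_id=101: ✗
ticket_id=102: ✗
ticket_id=103: ✗
ticket_id=104: ✓ → 29
ticket_id=105: ✗
ticket_id=106: ✓ → 52
ticket_id=107: ✓ → 17
ticket_id=108: ✗
age_days_sum = 29 + 52 + 17 = 98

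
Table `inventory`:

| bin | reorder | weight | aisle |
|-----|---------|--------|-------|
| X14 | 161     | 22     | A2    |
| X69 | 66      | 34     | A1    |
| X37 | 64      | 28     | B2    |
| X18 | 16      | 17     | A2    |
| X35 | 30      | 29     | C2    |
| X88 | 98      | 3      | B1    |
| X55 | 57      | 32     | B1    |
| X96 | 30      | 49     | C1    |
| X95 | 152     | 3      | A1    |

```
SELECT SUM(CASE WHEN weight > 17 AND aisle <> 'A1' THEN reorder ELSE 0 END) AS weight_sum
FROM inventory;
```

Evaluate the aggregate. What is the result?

bin=X14: ✓ → 161
bin=X69: ✗
bin=X37: ✓ → 64
bin=X18: ✗
bin=X35: ✓ → 30
bin=X88: ✗
bin=X55: ✓ → 57
bin=X96: ✓ → 30
bin=X95: ✗
weight_sum = 161 + 64 + 30 + 57 + 30 = 342

342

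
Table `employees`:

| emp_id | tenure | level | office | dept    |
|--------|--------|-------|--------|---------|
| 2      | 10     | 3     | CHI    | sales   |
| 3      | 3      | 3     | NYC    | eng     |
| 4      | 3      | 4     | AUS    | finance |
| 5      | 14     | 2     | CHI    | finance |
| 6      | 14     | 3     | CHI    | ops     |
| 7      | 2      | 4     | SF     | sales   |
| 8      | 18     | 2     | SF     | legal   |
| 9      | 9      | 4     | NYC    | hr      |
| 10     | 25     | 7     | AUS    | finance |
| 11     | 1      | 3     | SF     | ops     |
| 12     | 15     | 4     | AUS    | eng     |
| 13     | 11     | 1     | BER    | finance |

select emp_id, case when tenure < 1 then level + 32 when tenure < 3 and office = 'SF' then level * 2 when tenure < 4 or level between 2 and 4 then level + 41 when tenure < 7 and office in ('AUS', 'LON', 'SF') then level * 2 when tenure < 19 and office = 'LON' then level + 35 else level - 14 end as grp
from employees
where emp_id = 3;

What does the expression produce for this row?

emp_id = 3: tenure=3, level=3, office=NYC, dept=eng.
tenure < 1 → false
tenure < 3 and office = 'SF' → false
tenure < 4 or level between 2 and 4 → true → 44

44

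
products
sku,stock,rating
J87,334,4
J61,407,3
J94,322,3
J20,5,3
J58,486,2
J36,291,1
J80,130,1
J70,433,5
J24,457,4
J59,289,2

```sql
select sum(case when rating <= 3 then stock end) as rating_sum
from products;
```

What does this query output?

1930

sku=J87: ✗
sku=J61: ✓ → 407
sku=J94: ✓ → 322
sku=J20: ✓ → 5
sku=J58: ✓ → 486
sku=J36: ✓ → 291
sku=J80: ✓ → 130
sku=J70: ✗
sku=J24: ✗
sku=J59: ✓ → 289
rating_sum = 407 + 322 + 5 + 486 + 291 + 130 + 289 = 1930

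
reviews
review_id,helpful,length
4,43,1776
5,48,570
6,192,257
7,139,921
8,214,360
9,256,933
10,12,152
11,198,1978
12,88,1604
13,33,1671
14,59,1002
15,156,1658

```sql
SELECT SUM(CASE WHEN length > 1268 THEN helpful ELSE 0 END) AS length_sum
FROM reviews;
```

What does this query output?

518

review_id=4: ✓ → 43
review_id=5: ✗
review_id=6: ✗
review_id=7: ✗
review_id=8: ✗
review_id=9: ✗
review_id=10: ✗
review_id=11: ✓ → 198
review_id=12: ✓ → 88
review_id=13: ✓ → 33
review_id=14: ✗
review_id=15: ✓ → 156
length_sum = 43 + 198 + 88 + 33 + 156 = 518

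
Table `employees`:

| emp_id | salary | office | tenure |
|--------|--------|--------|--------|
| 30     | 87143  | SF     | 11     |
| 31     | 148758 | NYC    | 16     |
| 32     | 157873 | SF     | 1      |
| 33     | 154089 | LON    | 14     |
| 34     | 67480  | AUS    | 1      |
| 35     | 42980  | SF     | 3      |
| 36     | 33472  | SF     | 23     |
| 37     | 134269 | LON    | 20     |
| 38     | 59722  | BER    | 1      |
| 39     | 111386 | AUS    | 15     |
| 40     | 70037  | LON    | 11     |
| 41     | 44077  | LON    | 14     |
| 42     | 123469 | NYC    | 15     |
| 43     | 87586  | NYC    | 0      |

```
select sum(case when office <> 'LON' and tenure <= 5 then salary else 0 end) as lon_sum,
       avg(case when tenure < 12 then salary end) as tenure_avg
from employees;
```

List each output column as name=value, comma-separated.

lon_sum=415641, tenure_avg=81831.5714285714

[lon_sum: office <> 'LON' and tenure <= 5]
emp_id=30: ✗
emp_id=31: ✗
emp_id=32: ✓ → 157873
emp_id=33: ✗
emp_id=34: ✓ → 67480
emp_id=35: ✓ → 42980
emp_id=36: ✗
emp_id=37: ✗
emp_id=38: ✓ → 59722
emp_id=39: ✗
emp_id=40: ✗
emp_id=41: ✗
emp_id=42: ✗
emp_id=43: ✓ → 87586
lon_sum = 157873 + 67480 + 42980 + 59722 + 87586 = 415641
—
[tenure_avg: tenure < 12]
emp_id=30: ✓ → 87143
emp_id=31: ✗
emp_id=32: ✓ → 157873
emp_id=33: ✗
emp_id=34: ✓ → 67480
emp_id=35: ✓ → 42980
emp_id=36: ✗
emp_id=37: ✗
emp_id=38: ✓ → 59722
emp_id=39: ✗
emp_id=40: ✓ → 70037
emp_id=41: ✗
emp_id=42: ✗
emp_id=43: ✓ → 87586
tenure_avg = (87143 + 157873 + 67480 + 42980 + 59722 + 70037 + 87586) / 7 = 81831.5714285714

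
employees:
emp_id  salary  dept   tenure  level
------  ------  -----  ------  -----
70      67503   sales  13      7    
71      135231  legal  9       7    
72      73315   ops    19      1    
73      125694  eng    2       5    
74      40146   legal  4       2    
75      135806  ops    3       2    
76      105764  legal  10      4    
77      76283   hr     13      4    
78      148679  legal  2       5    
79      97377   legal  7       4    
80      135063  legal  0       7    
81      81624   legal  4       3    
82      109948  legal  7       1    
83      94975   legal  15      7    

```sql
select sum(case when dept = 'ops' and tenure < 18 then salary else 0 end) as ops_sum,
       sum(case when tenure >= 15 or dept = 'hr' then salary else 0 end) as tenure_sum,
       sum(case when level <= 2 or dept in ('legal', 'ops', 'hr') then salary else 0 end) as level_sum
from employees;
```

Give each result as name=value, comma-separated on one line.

ops_sum=135806, tenure_sum=244573, level_sum=1234211

[ops_sum: dept = 'ops' and tenure < 18]
emp_id=70: ✗
emp_id=71: ✗
emp_id=72: ✗
emp_id=73: ✗
emp_id=74: ✗
emp_id=75: ✓ → 135806
emp_id=76: ✗
emp_id=77: ✗
emp_id=78: ✗
emp_id=79: ✗
emp_id=80: ✗
emp_id=81: ✗
emp_id=82: ✗
emp_id=83: ✗
ops_sum = 135806
—
[tenure_sum: tenure >= 15 or dept = 'hr']
emp_id=70: ✗
emp_id=71: ✗
emp_id=72: ✓ → 73315
emp_id=73: ✗
emp_id=74: ✗
emp_id=75: ✗
emp_id=76: ✗
emp_id=77: ✓ → 76283
emp_id=78: ✗
emp_id=79: ✗
emp_id=80: ✗
emp_id=81: ✗
emp_id=82: ✗
emp_id=83: ✓ → 94975
tenure_sum = 73315 + 76283 + 94975 = 244573
—
[level_sum: level <= 2 or dept in ('legal', 'ops', 'hr')]
emp_id=70: ✗
emp_id=71: ✓ → 135231
emp_id=72: ✓ → 73315
emp_id=73: ✗
emp_id=74: ✓ → 40146
emp_id=75: ✓ → 135806
emp_id=76: ✓ → 105764
emp_id=77: ✓ → 76283
emp_id=78: ✓ → 148679
emp_id=79: ✓ → 97377
emp_id=80: ✓ → 135063
emp_id=81: ✓ → 81624
emp_id=82: ✓ → 109948
emp_id=83: ✓ → 94975
level_sum = 135231 + 73315 + 40146 + 135806 + 105764 + 76283 + 148679 + 97377 + 135063 + 81624 + 109948 + 94975 = 1234211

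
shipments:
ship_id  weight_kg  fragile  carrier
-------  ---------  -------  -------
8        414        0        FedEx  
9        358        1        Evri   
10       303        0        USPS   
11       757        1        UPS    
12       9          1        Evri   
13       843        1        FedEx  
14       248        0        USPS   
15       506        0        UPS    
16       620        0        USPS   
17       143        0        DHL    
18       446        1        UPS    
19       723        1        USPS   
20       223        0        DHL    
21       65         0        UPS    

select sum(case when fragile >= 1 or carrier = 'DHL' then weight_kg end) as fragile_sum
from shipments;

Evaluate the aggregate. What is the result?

3502

ship_id=8: ✗
ship_id=9: ✓ → 358
ship_id=10: ✗
ship_id=11: ✓ → 757
ship_id=12: ✓ → 9
ship_id=13: ✓ → 843
ship_id=14: ✗
ship_id=15: ✗
ship_id=16: ✗
ship_id=17: ✓ → 143
ship_id=18: ✓ → 446
ship_id=19: ✓ → 723
ship_id=20: ✓ → 223
ship_id=21: ✗
fragile_sum = 358 + 757 + 9 + 843 + 143 + 446 + 723 + 223 = 3502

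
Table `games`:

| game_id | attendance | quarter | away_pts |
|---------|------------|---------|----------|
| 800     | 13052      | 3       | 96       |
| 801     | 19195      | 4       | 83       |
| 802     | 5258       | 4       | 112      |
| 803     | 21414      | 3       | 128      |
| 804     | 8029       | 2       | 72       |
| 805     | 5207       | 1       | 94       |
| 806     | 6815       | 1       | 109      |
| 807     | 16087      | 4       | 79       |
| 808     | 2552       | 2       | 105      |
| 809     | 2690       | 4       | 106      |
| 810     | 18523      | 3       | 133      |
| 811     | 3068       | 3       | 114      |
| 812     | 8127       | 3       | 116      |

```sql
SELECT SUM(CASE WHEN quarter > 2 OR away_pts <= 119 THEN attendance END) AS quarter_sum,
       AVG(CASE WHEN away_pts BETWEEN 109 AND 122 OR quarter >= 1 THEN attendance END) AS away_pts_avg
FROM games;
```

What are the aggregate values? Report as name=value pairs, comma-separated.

[quarter_sum: quarter > 2 OR away_pts <= 119]
game_id=800: ✓ → 13052
game_id=801: ✓ → 19195
game_id=802: ✓ → 5258
game_id=803: ✓ → 21414
game_id=804: ✓ → 8029
game_id=805: ✓ → 5207
game_id=806: ✓ → 6815
game_id=807: ✓ → 16087
game_id=808: ✓ → 2552
game_id=809: ✓ → 2690
game_id=810: ✓ → 18523
game_id=811: ✓ → 3068
game_id=812: ✓ → 8127
quarter_sum = 13052 + 19195 + 5258 + 21414 + 8029 + 5207 + 6815 + 16087 + 2552 + 2690 + 18523 + 3068 + 8127 = 130017
—
[away_pts_avg: away_pts BETWEEN 109 AND 122 OR quarter >= 1]
game_id=800: ✓ → 13052
game_id=801: ✓ → 19195
game_id=802: ✓ → 5258
game_id=803: ✓ → 21414
game_id=804: ✓ → 8029
game_id=805: ✓ → 5207
game_id=806: ✓ → 6815
game_id=807: ✓ → 16087
game_id=808: ✓ → 2552
game_id=809: ✓ → 2690
game_id=810: ✓ → 18523
game_id=811: ✓ → 3068
game_id=812: ✓ → 8127
away_pts_avg = (13052 + 19195 + 5258 + 21414 + 8029 + 5207 + 6815 + 16087 + 2552 + 2690 + 18523 + 3068 + 8127) / 13 = 10001.3076923077

quarter_sum=130017, away_pts_avg=10001.3076923077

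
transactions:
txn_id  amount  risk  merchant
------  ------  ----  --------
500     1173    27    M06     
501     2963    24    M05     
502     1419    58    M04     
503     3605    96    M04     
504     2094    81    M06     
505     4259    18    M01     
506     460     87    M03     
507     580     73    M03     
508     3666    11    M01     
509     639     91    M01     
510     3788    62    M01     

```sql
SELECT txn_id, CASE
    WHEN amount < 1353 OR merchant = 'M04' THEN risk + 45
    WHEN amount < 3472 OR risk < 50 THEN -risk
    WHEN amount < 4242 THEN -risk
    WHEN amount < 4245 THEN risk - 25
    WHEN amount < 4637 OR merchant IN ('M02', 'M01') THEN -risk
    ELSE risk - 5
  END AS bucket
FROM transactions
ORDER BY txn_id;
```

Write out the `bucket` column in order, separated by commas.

txn_id=500: amount < 1353 OR merchant = 'M04' → 72
txn_id=501: amount < 3472 OR risk < 50 → -24
txn_id=502: amount < 1353 OR merchant = 'M04' → 103
txn_id=503: amount < 1353 OR merchant = 'M04' → 141
txn_id=504: amount < 3472 OR risk < 50 → -81
txn_id=505: amount < 3472 OR risk < 50 → -18
txn_id=506: amount < 1353 OR merchant = 'M04' → 132
txn_id=507: amount < 1353 OR merchant = 'M04' → 118
txn_id=508: amount < 3472 OR risk < 50 → -11
txn_id=509: amount < 1353 OR merchant = 'M04' → 136
txn_id=510: amount < 4242 → -62

72, -24, 103, 141, -81, -18, 132, 118, -11, 136, -62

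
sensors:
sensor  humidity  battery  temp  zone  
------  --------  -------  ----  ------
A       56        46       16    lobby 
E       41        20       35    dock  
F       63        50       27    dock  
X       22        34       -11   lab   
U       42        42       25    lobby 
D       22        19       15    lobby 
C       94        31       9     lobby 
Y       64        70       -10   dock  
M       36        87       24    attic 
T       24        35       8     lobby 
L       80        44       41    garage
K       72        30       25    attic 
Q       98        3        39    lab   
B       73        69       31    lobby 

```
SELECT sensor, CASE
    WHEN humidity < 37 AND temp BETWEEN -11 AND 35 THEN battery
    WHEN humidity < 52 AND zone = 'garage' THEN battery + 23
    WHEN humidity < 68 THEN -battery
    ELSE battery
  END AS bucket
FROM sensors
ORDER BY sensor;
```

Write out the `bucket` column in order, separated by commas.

sensor=A: humidity < 68 → -46
sensor=B: ELSE → 69
sensor=C: ELSE → 31
sensor=D: humidity < 37 AND temp BETWEEN -11 AND 35 → 19
sensor=E: humidity < 68 → -20
sensor=F: humidity < 68 → -50
sensor=K: ELSE → 30
sensor=L: ELSE → 44
sensor=M: humidity < 37 AND temp BETWEEN -11 AND 35 → 87
sensor=Q: ELSE → 3
sensor=T: humidity < 37 AND temp BETWEEN -11 AND 35 → 35
sensor=U: humidity < 68 → -42
sensor=X: humidity < 37 AND temp BETWEEN -11 AND 35 → 34
sensor=Y: humidity < 68 → -70

-46, 69, 31, 19, -20, -50, 30, 44, 87, 3, 35, -42, 34, -70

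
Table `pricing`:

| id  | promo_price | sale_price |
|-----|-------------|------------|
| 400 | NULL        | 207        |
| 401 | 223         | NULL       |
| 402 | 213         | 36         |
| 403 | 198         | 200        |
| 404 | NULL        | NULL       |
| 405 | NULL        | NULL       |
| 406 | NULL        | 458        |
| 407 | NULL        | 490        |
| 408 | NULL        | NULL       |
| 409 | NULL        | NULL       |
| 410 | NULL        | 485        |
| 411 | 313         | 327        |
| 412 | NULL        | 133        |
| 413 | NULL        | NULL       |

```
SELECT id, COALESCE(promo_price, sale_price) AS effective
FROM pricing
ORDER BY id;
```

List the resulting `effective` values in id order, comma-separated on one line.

id=400: promo_price=NULL, sale_price=207 → 207
id=401: promo_price=223 → 223
id=402: promo_price=213 → 213
id=403: promo_price=198 → 198
id=404: promo_price=NULL, sale_price=NULL (all NULL) → NULL
id=405: promo_price=NULL, sale_price=NULL (all NULL) → NULL
id=406: promo_price=NULL, sale_price=458 → 458
id=407: promo_price=NULL, sale_price=490 → 490
id=408: promo_price=NULL, sale_price=NULL (all NULL) → NULL
id=409: promo_price=NULL, sale_price=NULL (all NULL) → NULL
id=410: promo_price=NULL, sale_price=485 → 485
id=411: promo_price=313 → 313
id=412: promo_price=NULL, sale_price=133 → 133
id=413: promo_price=NULL, sale_price=NULL (all NULL) → NULL

207, 223, 213, 198, NULL, NULL, 458, 490, NULL, NULL, 485, 313, 133, NULL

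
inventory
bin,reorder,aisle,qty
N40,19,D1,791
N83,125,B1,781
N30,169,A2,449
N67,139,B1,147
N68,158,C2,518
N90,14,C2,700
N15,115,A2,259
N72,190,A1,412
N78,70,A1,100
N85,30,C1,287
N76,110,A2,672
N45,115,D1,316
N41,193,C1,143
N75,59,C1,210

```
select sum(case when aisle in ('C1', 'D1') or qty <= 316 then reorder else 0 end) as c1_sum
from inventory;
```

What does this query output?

740

bin=N40: ✓ → 19
bin=N83: ✗
bin=N30: ✗
bin=N67: ✓ → 139
bin=N68: ✗
bin=N90: ✗
bin=N15: ✓ → 115
bin=N72: ✗
bin=N78: ✓ → 70
bin=N85: ✓ → 30
bin=N76: ✗
bin=N45: ✓ → 115
bin=N41: ✓ → 193
bin=N75: ✓ → 59
c1_sum = 19 + 139 + 115 + 70 + 30 + 115 + 193 + 59 = 740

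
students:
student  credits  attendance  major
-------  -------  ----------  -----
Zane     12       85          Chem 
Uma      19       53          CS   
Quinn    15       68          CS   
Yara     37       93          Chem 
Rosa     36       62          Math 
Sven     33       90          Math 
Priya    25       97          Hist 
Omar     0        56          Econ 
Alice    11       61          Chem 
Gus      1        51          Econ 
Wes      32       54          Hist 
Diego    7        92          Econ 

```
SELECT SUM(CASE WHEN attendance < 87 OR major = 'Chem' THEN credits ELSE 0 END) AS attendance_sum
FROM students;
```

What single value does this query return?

student=Zane: ✓ → 12
student=Uma: ✓ → 19
student=Quinn: ✓ → 15
student=Yara: ✓ → 37
student=Rosa: ✓ → 36
student=Sven: ✗
student=Priya: ✗
student=Omar: ✓ → 0
student=Alice: ✓ → 11
student=Gus: ✓ → 1
student=Wes: ✓ → 32
student=Diego: ✗
attendance_sum = 12 + 19 + 15 + 37 + 36 + 11 + 1 + 32 = 163

163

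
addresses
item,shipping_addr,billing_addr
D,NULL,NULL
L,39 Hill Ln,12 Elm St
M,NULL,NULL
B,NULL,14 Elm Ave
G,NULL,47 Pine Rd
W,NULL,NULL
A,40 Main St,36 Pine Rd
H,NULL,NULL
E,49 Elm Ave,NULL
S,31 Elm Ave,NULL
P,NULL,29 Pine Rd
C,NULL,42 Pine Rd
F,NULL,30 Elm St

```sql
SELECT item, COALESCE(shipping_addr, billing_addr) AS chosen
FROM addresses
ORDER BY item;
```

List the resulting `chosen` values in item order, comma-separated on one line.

40 Main St, 14 Elm Ave, 42 Pine Rd, NULL, 49 Elm Ave, 30 Elm St, 47 Pine Rd, NULL, 39 Hill Ln, NULL, 29 Pine Rd, 31 Elm Ave, NULL

item=A: shipping_addr=40 Main St → 40 Main St
item=B: shipping_addr=NULL, billing_addr=14 Elm Ave → 14 Elm Ave
item=C: shipping_addr=NULL, billing_addr=42 Pine Rd → 42 Pine Rd
item=D: shipping_addr=NULL, billing_addr=NULL (all NULL) → NULL
item=E: shipping_addr=49 Elm Ave → 49 Elm Ave
item=F: shipping_addr=NULL, billing_addr=30 Elm St → 30 Elm St
item=G: shipping_addr=NULL, billing_addr=47 Pine Rd → 47 Pine Rd
item=H: shipping_addr=NULL, billing_addr=NULL (all NULL) → NULL
item=L: shipping_addr=39 Hill Ln → 39 Hill Ln
item=M: shipping_addr=NULL, billing_addr=NULL (all NULL) → NULL
item=P: shipping_addr=NULL, billing_addr=29 Pine Rd → 29 Pine Rd
item=S: shipping_addr=31 Elm Ave → 31 Elm Ave
item=W: shipping_addr=NULL, billing_addr=NULL (all NULL) → NULL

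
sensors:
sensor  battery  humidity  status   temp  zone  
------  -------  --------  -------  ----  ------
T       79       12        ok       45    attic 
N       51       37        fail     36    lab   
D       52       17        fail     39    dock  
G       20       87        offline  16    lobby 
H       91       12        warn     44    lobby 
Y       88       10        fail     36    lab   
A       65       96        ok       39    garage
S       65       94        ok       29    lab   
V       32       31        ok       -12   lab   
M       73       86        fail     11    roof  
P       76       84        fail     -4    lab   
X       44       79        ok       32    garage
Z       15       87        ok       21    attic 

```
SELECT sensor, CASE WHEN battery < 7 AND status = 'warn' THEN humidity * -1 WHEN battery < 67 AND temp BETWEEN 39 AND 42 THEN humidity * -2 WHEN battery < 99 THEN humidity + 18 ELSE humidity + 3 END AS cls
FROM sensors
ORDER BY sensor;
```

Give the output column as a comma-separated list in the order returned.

sensor=A: battery < 67 AND temp BETWEEN 39 AND 42 → -192
sensor=D: battery < 67 AND temp BETWEEN 39 AND 42 → -34
sensor=G: battery < 99 → 105
sensor=H: battery < 99 → 30
sensor=M: battery < 99 → 104
sensor=N: battery < 99 → 55
sensor=P: battery < 99 → 102
sensor=S: battery < 99 → 112
sensor=T: battery < 99 → 30
sensor=V: battery < 99 → 49
sensor=X: battery < 99 → 97
sensor=Y: battery < 99 → 28
sensor=Z: battery < 99 → 105

-192, -34, 105, 30, 104, 55, 102, 112, 30, 49, 97, 28, 105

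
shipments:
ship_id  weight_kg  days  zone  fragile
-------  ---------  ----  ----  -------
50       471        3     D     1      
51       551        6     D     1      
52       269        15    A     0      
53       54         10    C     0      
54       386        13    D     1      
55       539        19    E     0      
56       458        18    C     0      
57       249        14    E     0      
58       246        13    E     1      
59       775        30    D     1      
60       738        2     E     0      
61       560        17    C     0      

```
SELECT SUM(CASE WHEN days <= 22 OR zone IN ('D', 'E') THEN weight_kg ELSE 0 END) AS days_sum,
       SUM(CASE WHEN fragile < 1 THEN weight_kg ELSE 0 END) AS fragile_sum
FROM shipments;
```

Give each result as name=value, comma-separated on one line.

days_sum=5296, fragile_sum=2867

[days_sum: days <= 22 OR zone IN ('D', 'E')]
ship_id=50: ✓ → 471
ship_id=51: ✓ → 551
ship_id=52: ✓ → 269
ship_id=53: ✓ → 54
ship_id=54: ✓ → 386
ship_id=55: ✓ → 539
ship_id=56: ✓ → 458
ship_id=57: ✓ → 249
ship_id=58: ✓ → 246
ship_id=59: ✓ → 775
ship_id=60: ✓ → 738
ship_id=61: ✓ → 560
days_sum = 471 + 551 + 269 + 54 + 386 + 539 + 458 + 249 + 246 + 775 + 738 + 560 = 5296
—
[fragile_sum: fragile < 1]
ship_id=50: ✗
ship_id=51: ✗
ship_id=52: ✓ → 269
ship_id=53: ✓ → 54
ship_id=54: ✗
ship_id=55: ✓ → 539
ship_id=56: ✓ → 458
ship_id=57: ✓ → 249
ship_id=58: ✗
ship_id=59: ✗
ship_id=60: ✓ → 738
ship_id=61: ✓ → 560
fragile_sum = 269 + 54 + 539 + 458 + 249 + 738 + 560 = 2867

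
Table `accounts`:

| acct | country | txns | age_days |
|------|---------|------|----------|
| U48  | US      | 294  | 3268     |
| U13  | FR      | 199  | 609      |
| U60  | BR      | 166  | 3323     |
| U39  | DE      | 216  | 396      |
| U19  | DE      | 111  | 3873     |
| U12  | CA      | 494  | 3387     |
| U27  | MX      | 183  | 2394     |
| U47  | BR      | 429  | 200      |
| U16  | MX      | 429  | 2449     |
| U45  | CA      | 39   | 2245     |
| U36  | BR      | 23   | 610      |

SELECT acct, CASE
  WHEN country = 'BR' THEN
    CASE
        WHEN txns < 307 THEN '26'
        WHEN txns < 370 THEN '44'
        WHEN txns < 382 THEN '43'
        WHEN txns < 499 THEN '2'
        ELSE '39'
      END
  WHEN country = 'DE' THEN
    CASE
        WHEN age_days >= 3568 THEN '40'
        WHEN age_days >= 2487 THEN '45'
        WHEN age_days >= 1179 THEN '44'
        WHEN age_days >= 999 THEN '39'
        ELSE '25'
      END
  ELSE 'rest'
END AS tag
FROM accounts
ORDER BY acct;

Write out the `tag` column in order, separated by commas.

acct=U12: country='CA' → outer ELSE → rest
acct=U13: country='FR' → outer ELSE → rest
acct=U16: country='MX' → outer ELSE → rest
acct=U19: country='DE' → inner[age_days >= 3568] → 40
acct=U27: country='MX' → outer ELSE → rest
acct=U36: country='BR' → inner[txns < 307] → 26
acct=U39: country='DE' → inner[ELSE] → 25
acct=U45: country='CA' → outer ELSE → rest
acct=U47: country='BR' → inner[txns < 499] → 2
acct=U48: country='US' → outer ELSE → rest
acct=U60: country='BR' → inner[txns < 307] → 26

rest, rest, rest, 40, rest, 26, 25, rest, 2, rest, 26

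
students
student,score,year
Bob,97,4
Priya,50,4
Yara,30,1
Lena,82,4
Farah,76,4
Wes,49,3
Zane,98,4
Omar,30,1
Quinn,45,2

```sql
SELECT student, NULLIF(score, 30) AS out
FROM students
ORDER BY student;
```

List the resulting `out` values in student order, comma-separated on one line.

97, 76, 82, NULL, 50, 45, 49, NULL, 98

student=Bob: score=97 vs 30: differ → 97
student=Farah: score=76 vs 30: differ → 76
student=Lena: score=82 vs 30: differ → 82
student=Omar: score=30 vs 30: equal → NULL
student=Priya: score=50 vs 30: differ → 50
student=Quinn: score=45 vs 30: differ → 45
student=Wes: score=49 vs 30: differ → 49
student=Yara: score=30 vs 30: equal → NULL
student=Zane: score=98 vs 30: differ → 98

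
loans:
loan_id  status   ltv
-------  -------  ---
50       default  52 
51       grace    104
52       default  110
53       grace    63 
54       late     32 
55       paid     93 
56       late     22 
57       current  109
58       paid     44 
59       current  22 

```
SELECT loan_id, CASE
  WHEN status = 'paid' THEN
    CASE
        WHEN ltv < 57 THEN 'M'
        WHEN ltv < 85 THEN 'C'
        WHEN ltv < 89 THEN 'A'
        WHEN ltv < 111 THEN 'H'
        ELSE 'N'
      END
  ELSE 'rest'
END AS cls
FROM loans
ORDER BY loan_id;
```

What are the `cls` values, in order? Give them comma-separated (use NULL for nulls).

loan_id=50: status='default' → outer ELSE → rest
loan_id=51: status='grace' → outer ELSE → rest
loan_id=52: status='default' → outer ELSE → rest
loan_id=53: status='grace' → outer ELSE → rest
loan_id=54: status='late' → outer ELSE → rest
loan_id=55: status='paid' → inner[ltv < 111] → H
loan_id=56: status='late' → outer ELSE → rest
loan_id=57: status='current' → outer ELSE → rest
loan_id=58: status='paid' → inner[ltv < 57] → M
loan_id=59: status='current' → outer ELSE → rest

rest, rest, rest, rest, rest, H, rest, rest, M, rest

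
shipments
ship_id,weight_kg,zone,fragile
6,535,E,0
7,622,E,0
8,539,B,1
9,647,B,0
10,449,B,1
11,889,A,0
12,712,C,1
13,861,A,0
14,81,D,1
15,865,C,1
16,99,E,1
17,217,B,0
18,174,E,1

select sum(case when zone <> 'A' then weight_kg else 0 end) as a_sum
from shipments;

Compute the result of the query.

4940

ship_id=6: ✓ → 535
ship_id=7: ✓ → 622
ship_id=8: ✓ → 539
ship_id=9: ✓ → 647
ship_id=10: ✓ → 449
ship_id=11: ✗
ship_id=12: ✓ → 712
ship_id=13: ✗
ship_id=14: ✓ → 81
ship_id=15: ✓ → 865
ship_id=16: ✓ → 99
ship_id=17: ✓ → 217
ship_id=18: ✓ → 174
a_sum = 535 + 622 + 539 + 647 + 449 + 712 + 81 + 865 + 99 + 217 + 174 = 4940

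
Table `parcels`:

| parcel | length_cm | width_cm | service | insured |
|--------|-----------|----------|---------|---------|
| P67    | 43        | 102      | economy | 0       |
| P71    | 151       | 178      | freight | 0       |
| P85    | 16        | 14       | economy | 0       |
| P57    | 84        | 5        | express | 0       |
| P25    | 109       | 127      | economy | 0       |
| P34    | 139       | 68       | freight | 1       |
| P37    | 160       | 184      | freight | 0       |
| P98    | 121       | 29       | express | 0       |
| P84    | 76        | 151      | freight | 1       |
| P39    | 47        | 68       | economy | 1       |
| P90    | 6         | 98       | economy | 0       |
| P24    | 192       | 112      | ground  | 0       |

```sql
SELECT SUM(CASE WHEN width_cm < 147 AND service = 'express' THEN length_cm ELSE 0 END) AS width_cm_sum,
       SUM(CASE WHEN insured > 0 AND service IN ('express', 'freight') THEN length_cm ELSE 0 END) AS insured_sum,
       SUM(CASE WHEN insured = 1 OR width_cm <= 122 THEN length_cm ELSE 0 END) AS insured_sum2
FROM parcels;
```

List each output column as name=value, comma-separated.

[width_cm_sum: width_cm < 147 AND service = 'express']
parcel=P67: ✗
parcel=P71: ✗
parcel=P85: ✗
parcel=P57: ✓ → 84
parcel=P25: ✗
parcel=P34: ✗
parcel=P37: ✗
parcel=P98: ✓ → 121
parcel=P84: ✗
parcel=P39: ✗
parcel=P90: ✗
parcel=P24: ✗
width_cm_sum = 84 + 121 = 205
—
[insured_sum: insured > 0 AND service IN ('express', 'freight')]
parcel=P67: ✗
parcel=P71: ✗
parcel=P85: ✗
parcel=P57: ✗
parcel=P25: ✗
parcel=P34: ✓ → 139
parcel=P37: ✗
parcel=P98: ✗
parcel=P84: ✓ → 76
parcel=P39: ✗
parcel=P90: ✗
parcel=P24: ✗
insured_sum = 139 + 76 = 215
—
[insured_sum2: insured = 1 OR width_cm <= 122]
parcel=P67: ✓ → 43
parcel=P71: ✗
parcel=P85: ✓ → 16
parcel=P57: ✓ → 84
parcel=P25: ✗
parcel=P34: ✓ → 139
parcel=P37: ✗
parcel=P98: ✓ → 121
parcel=P84: ✓ → 76
parcel=P39: ✓ → 47
parcel=P90: ✓ → 6
parcel=P24: ✓ → 192
insured_sum2 = 43 + 16 + 84 + 139 + 121 + 76 + 47 + 6 + 192 = 724

width_cm_sum=205, insured_sum=215, insured_sum2=724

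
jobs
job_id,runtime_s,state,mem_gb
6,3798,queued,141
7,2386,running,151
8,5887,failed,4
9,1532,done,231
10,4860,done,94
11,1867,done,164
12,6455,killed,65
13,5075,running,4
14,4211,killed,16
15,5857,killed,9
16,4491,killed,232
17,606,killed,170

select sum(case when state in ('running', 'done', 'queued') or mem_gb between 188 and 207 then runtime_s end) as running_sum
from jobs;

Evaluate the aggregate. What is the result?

19518

job_id=6: ✓ → 3798
job_id=7: ✓ → 2386
job_id=8: ✗
job_id=9: ✓ → 1532
job_id=10: ✓ → 4860
job_id=11: ✓ → 1867
job_id=12: ✗
job_id=13: ✓ → 5075
job_id=14: ✗
job_id=15: ✗
job_id=16: ✗
job_id=17: ✗
running_sum = 3798 + 2386 + 1532 + 4860 + 1867 + 5075 = 19518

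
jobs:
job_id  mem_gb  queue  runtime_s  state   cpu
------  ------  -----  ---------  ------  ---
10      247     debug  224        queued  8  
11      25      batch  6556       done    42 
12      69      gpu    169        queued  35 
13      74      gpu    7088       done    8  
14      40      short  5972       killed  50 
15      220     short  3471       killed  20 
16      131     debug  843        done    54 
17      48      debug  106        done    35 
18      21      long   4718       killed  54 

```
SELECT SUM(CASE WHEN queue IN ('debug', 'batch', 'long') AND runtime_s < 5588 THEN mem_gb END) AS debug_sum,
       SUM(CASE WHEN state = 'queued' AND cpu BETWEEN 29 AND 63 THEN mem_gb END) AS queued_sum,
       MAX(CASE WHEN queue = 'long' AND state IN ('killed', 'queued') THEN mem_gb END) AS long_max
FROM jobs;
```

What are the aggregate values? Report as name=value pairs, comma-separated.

[debug_sum: queue IN ('debug', 'batch', 'long') AND runtime_s < 5588]
job_id=10: ✓ → 247
job_id=11: ✗
job_id=12: ✗
job_id=13: ✗
job_id=14: ✗
job_id=15: ✗
job_id=16: ✓ → 131
job_id=17: ✓ → 48
job_id=18: ✓ → 21
debug_sum = 247 + 131 + 48 + 21 = 447
—
[queued_sum: state = 'queued' AND cpu BETWEEN 29 AND 63]
job_id=10: ✗
job_id=11: ✗
job_id=12: ✓ → 69
job_id=13: ✗
job_id=14: ✗
job_id=15: ✗
job_id=16: ✗
job_id=17: ✗
job_id=18: ✗
queued_sum = 69
—
[long_max: queue = 'long' AND state IN ('killed', 'queued')]
job_id=10: ✗
job_id=11: ✗
job_id=12: ✗
job_id=13: ✗
job_id=14: ✗
job_id=15: ✗
job_id=16: ✗
job_id=17: ✗
job_id=18: ✓ → 21
long_max = MAX(21) = 21

debug_sum=447, queued_sum=69, long_max=21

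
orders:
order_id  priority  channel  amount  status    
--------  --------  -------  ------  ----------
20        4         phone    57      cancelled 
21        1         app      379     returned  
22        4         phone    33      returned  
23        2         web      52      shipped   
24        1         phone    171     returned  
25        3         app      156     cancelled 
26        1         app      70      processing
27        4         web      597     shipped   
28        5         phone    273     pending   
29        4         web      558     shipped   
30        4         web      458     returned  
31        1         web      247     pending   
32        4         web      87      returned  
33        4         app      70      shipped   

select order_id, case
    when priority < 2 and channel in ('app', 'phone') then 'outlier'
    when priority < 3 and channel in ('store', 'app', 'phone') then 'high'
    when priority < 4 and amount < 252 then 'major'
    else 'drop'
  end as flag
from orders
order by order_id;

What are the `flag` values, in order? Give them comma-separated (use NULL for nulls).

drop, outlier, drop, major, outlier, major, outlier, drop, drop, drop, drop, major, drop, drop

order_id=20: ELSE → drop
order_id=21: priority < 2 and channel in ('app', 'phone') → outlier
order_id=22: ELSE → drop
order_id=23: priority < 4 and amount < 252 → major
order_id=24: priority < 2 and channel in ('app', 'phone') → outlier
order_id=25: priority < 4 and amount < 252 → major
order_id=26: priority < 2 and channel in ('app', 'phone') → outlier
order_id=27: ELSE → drop
order_id=28: ELSE → drop
order_id=29: ELSE → drop
order_id=30: ELSE → drop
order_id=31: priority < 4 and amount < 252 → major
order_id=32: ELSE → drop
order_id=33: ELSE → drop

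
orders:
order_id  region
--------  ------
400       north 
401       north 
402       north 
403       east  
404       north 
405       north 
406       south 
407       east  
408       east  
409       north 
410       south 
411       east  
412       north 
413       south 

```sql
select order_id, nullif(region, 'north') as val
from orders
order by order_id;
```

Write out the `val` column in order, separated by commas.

NULL, NULL, NULL, east, NULL, NULL, south, east, east, NULL, south, east, NULL, south

order_id=400: region=north vs north: equal → NULL
order_id=401: region=north vs north: equal → NULL
order_id=402: region=north vs north: equal → NULL
order_id=403: region=east vs north: differ → east
order_id=404: region=north vs north: equal → NULL
order_id=405: region=north vs north: equal → NULL
order_id=406: region=south vs north: differ → south
order_id=407: region=east vs north: differ → east
order_id=408: region=east vs north: differ → east
order_id=409: region=north vs north: equal → NULL
order_id=410: region=south vs north: differ → south
order_id=411: region=east vs north: differ → east
order_id=412: region=north vs north: equal → NULL
order_id=413: region=south vs north: differ → south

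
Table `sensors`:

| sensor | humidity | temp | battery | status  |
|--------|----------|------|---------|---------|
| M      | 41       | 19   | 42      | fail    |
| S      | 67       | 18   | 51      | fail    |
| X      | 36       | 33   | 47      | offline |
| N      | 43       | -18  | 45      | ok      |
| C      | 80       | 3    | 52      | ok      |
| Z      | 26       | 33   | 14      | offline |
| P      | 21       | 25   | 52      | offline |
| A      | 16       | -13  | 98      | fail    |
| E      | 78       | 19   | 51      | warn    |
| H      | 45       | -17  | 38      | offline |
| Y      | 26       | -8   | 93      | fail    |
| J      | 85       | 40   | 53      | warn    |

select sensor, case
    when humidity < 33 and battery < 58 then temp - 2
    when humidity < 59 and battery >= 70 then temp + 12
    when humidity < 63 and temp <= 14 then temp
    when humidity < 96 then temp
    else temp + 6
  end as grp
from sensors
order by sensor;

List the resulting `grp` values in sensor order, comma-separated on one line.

sensor=A: humidity < 59 and battery >= 70 → -1
sensor=C: humidity < 96 → 3
sensor=E: humidity < 96 → 19
sensor=H: humidity < 63 and temp <= 14 → -17
sensor=J: humidity < 96 → 40
sensor=M: humidity < 96 → 19
sensor=N: humidity < 63 and temp <= 14 → -18
sensor=P: humidity < 33 and battery < 58 → 23
sensor=S: humidity < 96 → 18
sensor=X: humidity < 96 → 33
sensor=Y: humidity < 59 and battery >= 70 → 4
sensor=Z: humidity < 33 and battery < 58 → 31

-1, 3, 19, -17, 40, 19, -18, 23, 18, 33, 4, 31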